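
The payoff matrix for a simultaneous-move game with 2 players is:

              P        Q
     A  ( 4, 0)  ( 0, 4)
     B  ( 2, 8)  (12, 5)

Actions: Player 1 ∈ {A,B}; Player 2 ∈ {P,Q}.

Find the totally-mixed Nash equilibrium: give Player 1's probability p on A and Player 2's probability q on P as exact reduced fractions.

P1 indiff ⇒ q·4+(1-q)·0 = q·2+(1-q)·12 ⇒ q(2) = (1-q)(12) ⇒ q = 6/7
P2 indiff ⇒ p·0+(1-p)·8 = p·4+(1-p)·5 ⇒ p(-4) = (1-p)(-3) ⇒ p = 3/7

P1 mixes 3/7 on A; P2 mixes 6/7 on P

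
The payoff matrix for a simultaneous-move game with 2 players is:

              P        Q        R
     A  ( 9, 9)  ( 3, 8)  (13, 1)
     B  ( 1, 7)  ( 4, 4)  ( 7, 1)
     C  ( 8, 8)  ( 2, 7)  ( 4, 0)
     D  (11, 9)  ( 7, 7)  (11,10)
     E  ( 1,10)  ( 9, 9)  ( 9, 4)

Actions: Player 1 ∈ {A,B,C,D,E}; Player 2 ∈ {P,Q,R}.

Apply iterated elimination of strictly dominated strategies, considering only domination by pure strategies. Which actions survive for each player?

Remaining: P1:{A,D} P2:{P,R}

P1 drop B (D beats it: P:11>1 Q:7>4 R:11>7)
P1 drop C (A beats it: P:9>8 Q:3>2 R:13>4)
P2 drop Q (P beats it: A:9>8 D:9>7 E:10>9)
P1 drop E (A beats it: P:9>1 R:13>9)
P1→{A,D} P2→{P,R}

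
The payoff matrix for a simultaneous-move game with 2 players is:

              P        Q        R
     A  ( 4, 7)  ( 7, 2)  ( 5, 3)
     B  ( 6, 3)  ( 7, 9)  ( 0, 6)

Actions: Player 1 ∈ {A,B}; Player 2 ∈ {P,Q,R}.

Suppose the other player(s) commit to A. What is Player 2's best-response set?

P2 best: {P}

u_2(P vs A) = 7
u_2(Q vs A) = 2
u_2(R vs A) = 3
max payoff 7 at {P}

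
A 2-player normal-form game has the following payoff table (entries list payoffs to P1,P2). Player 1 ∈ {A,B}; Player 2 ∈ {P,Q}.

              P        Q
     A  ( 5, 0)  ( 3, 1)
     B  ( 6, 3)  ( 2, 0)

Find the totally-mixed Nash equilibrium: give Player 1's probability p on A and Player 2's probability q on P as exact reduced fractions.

P1 mixes 3/4 on A; P2 mixes 1/2 on P

P1 indiff ⇒ q·5+(1-q)·3 = q·6+(1-q)·2 ⇒ q(-1) = (1-q)(-1) ⇒ q = 1/2
P2 indiff ⇒ p·0+(1-p)·3 = p·1+(1-p)·0 ⇒ p(-1) = (1-p)(-3) ⇒ p = 3/4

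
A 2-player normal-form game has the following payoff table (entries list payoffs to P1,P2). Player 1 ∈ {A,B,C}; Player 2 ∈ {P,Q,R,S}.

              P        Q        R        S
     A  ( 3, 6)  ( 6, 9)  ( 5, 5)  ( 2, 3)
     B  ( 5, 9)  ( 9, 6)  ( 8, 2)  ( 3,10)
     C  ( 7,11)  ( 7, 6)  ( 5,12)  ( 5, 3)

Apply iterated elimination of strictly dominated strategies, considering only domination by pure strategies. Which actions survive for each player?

P1 drop A (B beats it: P:5>3 Q:9>6 R:8>5 S:3>2)
P2 drop Q (P beats it: B:9>6 C:11>6)
P1→{B,C} P2→{P,R,S}

Remaining: P1:{B,C} P2:{P,R,S}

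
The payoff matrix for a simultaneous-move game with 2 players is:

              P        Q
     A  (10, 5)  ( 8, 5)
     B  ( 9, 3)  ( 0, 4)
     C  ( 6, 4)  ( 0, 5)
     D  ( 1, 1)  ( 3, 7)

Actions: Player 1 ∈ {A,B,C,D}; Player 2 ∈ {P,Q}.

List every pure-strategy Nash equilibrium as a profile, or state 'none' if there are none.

(A,P): NE
(A,Q): NE
(B,P): not NE [P1→A gives 10>9; P2→Q gives 4>3]
(B,Q): not NE [P1→A gives 8>0]
(C,P): not NE [P1→A gives 10>6; P2→Q gives 5>4]
(C,Q): not NE [P1→A gives 8>0]
(D,P): not NE [P1→A gives 10>1; P2→Q gives 7>1]
(D,Q): not NE [P1→A gives 8>3]

PSNE = {(A,P), (A,Q)}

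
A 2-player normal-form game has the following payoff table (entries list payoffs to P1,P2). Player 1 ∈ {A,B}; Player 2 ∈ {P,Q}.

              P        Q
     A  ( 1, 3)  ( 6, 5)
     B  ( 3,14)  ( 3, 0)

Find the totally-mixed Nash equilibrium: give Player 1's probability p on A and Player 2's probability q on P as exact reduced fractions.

(p,q) = (7/8, 3/5)

P1 indiff ⇒ q·1+(1-q)·6 = q·3+(1-q)·3 ⇒ q(-2) = (1-q)(-3) ⇒ q = 3/5
P2 indiff ⇒ p·3+(1-p)·14 = p·5+(1-p)·0 ⇒ p(-2) = (1-p)(-14) ⇒ p = 7/8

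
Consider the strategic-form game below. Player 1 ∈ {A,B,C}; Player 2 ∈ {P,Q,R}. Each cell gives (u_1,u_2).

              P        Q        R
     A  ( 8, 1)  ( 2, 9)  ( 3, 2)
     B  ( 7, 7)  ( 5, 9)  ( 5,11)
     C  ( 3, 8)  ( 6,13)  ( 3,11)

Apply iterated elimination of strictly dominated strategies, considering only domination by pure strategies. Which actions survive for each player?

IESDS → P1:{B,C} P2:{Q,R}

P2 drop P (Q beats it: A:9>1 B:9>7 C:13>8)
P1 drop A (B beats it: Q:5>2 R:5>3)
P1→{B,C} P2→{Q,R}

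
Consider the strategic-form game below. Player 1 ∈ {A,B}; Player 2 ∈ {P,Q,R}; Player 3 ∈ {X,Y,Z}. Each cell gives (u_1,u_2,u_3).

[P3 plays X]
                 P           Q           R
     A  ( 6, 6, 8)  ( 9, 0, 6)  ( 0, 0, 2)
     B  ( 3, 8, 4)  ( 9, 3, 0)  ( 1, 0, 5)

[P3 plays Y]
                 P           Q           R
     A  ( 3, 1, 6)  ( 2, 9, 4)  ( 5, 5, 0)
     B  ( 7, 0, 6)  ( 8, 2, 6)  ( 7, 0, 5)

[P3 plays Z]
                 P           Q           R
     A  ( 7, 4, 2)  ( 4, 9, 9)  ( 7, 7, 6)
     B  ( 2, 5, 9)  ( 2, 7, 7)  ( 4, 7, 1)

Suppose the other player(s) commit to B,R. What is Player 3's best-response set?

P3 best: {X,Y}

u_3(X vs B,R) = 5
u_3(Y vs B,R) = 5
u_3(Z vs B,R) = 1
max payoff 5 at {X,Y}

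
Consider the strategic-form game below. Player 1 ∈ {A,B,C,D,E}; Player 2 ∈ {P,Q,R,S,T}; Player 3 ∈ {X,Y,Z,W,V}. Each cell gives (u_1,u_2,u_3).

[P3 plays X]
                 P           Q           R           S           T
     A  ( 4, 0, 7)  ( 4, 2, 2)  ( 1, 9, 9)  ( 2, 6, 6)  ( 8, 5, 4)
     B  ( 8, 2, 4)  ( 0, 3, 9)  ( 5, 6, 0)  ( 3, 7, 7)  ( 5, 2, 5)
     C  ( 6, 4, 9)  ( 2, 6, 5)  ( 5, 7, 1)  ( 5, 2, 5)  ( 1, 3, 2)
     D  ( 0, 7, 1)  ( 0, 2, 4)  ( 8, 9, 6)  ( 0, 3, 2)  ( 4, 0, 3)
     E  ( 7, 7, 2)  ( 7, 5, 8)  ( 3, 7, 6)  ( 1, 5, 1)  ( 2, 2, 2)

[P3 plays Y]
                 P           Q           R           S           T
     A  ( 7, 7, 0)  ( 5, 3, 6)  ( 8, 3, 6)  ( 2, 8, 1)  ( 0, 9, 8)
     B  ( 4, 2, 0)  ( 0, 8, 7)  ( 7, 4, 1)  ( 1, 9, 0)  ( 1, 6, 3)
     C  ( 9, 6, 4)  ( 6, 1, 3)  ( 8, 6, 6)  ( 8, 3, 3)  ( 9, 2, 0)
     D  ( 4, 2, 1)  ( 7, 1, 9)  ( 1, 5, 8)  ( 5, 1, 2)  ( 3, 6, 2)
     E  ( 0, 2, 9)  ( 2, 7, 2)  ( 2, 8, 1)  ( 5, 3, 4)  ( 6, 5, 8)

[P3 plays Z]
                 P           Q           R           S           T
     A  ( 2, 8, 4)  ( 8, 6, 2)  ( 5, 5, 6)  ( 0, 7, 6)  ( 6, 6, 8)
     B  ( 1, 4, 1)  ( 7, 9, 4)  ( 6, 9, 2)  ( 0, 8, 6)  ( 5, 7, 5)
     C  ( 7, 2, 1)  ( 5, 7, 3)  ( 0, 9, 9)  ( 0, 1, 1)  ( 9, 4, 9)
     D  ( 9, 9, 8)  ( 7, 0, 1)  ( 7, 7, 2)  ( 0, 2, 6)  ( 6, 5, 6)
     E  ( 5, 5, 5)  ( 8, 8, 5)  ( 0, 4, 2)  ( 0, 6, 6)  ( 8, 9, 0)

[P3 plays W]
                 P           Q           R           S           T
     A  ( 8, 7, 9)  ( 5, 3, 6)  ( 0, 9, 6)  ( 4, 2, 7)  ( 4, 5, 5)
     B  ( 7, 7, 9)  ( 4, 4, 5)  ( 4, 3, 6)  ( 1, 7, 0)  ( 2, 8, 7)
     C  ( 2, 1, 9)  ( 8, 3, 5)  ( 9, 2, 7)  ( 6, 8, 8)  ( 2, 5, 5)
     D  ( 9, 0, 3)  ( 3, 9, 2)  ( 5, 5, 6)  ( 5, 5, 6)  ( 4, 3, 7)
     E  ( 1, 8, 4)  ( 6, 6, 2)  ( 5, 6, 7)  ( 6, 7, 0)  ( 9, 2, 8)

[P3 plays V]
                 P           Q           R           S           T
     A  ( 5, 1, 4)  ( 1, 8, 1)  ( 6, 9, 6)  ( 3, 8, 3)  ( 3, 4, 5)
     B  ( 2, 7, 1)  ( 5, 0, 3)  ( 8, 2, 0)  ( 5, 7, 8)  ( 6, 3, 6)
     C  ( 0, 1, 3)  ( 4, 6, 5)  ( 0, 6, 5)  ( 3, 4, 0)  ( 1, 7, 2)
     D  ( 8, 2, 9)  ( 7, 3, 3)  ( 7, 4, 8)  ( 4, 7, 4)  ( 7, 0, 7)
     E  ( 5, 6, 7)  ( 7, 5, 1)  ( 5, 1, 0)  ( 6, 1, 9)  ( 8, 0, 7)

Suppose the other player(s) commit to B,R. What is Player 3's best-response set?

u_3(X vs B,R) = 0
u_3(Y vs B,R) = 1
u_3(Z vs B,R) = 2
u_3(W vs B,R) = 6
u_3(V vs B,R) = 0
max payoff 6 at {W}

argmax u_3 = {W}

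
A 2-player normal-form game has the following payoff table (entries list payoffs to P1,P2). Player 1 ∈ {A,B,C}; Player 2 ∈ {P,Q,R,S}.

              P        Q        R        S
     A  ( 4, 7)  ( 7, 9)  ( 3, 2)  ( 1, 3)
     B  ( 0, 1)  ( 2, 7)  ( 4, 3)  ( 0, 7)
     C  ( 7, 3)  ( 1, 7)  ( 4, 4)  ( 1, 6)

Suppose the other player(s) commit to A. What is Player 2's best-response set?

BR_2 = {Q}

u_2(P vs A) = 7
u_2(Q vs A) = 9
u_2(R vs A) = 2
u_2(S vs A) = 3
max payoff 9 at {Q}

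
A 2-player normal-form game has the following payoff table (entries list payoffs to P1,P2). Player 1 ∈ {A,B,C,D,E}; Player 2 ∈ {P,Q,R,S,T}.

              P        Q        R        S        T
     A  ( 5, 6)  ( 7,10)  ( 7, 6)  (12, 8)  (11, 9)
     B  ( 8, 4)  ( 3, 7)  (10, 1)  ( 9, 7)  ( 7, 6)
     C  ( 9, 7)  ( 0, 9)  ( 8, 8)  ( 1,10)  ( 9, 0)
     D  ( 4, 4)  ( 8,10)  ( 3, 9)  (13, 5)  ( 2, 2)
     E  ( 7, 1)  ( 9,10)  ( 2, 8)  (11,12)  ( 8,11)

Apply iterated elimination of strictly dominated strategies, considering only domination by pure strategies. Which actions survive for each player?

Remaining: P1:{A,D,E} P2:{Q,S,T}

P2 drop P (Q beats it: A:10>6 B:7>4 C:9>7 D:10>4 E:10>1)
P2 drop R (Q beats it: A:10>6 B:7>1 C:9>8 D:10>9 E:10>8)
P1 drop B (A beats it: Q:7>3 S:12>9 T:11>7)
P1 drop C (A beats it: Q:7>0 S:12>1 T:11>9)
P1→{A,D,E} P2→{Q,S,T}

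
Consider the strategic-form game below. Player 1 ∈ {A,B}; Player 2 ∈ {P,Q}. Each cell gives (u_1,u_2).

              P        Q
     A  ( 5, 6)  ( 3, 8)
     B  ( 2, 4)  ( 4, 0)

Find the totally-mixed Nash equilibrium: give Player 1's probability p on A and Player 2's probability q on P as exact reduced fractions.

P1 mixes 2/3 on A; P2 mixes 1/4 on P

P1 indiff ⇒ q·5+(1-q)·3 = q·2+(1-q)·4 ⇒ q(3) = (1-q)(1) ⇒ q = 1/4
P2 indiff ⇒ p·6+(1-p)·4 = p·8+(1-p)·0 ⇒ p(-2) = (1-p)(-4) ⇒ p = 2/3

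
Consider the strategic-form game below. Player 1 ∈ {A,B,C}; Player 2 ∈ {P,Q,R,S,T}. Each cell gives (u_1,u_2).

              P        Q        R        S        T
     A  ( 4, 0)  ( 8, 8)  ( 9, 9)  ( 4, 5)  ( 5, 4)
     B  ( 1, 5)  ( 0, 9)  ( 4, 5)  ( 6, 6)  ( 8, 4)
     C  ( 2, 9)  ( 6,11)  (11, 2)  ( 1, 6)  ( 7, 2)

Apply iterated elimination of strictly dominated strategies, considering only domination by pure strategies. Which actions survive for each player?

P2 drop P (Q beats it: A:8>0 B:9>5 C:11>9)
P2 drop S (Q beats it: A:8>5 B:9>6 C:11>6)
P2 drop T (Q beats it: A:8>4 B:9>4 C:11>2)
P1 drop B (A beats it: Q:8>0 R:9>4)
P1→{A,C} P2→{Q,R}

Survivors P1:{A,C} P2:{Q,R}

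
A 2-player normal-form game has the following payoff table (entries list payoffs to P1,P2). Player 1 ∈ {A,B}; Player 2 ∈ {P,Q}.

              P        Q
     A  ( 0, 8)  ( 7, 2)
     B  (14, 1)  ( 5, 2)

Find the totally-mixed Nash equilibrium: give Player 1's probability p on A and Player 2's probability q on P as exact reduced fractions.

P1 indiff ⇒ q·0+(1-q)·7 = q·14+(1-q)·5 ⇒ q(-14) = (1-q)(-2) ⇒ q = 1/8
P2 indiff ⇒ p·8+(1-p)·1 = p·2+(1-p)·2 ⇒ p(6) = (1-p)(1) ⇒ p = 1/7

P1 mixes 1/7 on A; P2 mixes 1/8 on P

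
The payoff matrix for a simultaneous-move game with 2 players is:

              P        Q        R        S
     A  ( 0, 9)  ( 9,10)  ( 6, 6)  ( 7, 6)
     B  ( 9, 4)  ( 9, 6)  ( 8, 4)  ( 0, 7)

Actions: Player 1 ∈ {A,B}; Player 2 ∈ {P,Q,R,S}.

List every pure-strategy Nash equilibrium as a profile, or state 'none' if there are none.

(A,P): not NE [P1→B gives 9>0; P2→Q gives 10>9]
(A,Q): NE
(A,R): not NE [P1→B gives 8>6; P2→Q gives 10>6]
(A,S): not NE [P2→Q gives 10>6]
(B,P): not NE [P2→S gives 7>4]
(B,Q): not NE [P2→S gives 7>6]
(B,R): not NE [P2→S gives 7>4]
(B,S): not NE [P1→A gives 7>0]

PSNE = {(A,Q)}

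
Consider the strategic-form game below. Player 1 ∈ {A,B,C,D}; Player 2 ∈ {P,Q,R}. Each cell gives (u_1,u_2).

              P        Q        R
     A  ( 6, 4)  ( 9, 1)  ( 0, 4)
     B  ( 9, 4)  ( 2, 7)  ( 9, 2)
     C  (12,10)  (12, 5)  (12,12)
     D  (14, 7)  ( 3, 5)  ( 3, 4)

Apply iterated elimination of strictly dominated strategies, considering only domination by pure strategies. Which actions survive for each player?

P1 drop A (C beats it: P:12>6 Q:12>9 R:12>0)
P1 drop B (C beats it: P:12>9 Q:12>2 R:12>9)
P2 drop Q (P beats it: C:10>5 D:7>5)
P1→{C,D} P2→{P,R}

Survivors P1:{C,D} P2:{P,R}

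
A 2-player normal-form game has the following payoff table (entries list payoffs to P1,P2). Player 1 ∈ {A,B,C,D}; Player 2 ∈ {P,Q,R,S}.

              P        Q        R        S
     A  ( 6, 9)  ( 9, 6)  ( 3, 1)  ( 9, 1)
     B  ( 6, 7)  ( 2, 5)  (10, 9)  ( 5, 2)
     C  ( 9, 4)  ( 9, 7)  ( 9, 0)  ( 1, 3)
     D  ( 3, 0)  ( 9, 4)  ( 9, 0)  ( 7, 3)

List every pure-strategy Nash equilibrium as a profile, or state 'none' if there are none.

(A,P): not NE [P1→C gives 9>6]
(A,Q): not NE [P2→P gives 9>6]
(A,R): not NE [P1→B gives 10>3; P2→P gives 9>1]
(A,S): not NE [P2→P gives 9>1]
(B,P): not NE [P1→C gives 9>6; P2→R gives 9>7]
(B,Q): not NE [P1→D gives 9>2; P2→R gives 9>5]
(B,R): NE
(B,S): not NE [P1→A gives 9>5; P2→R gives 9>2]
(C,P): not NE [P2→Q gives 7>4]
(C,Q): NE
(C,R): not NE [P1→B gives 10>9; P2→Q gives 7>0]
(C,S): not NE [P1→A gives 9>1; P2→Q gives 7>3]
(D,P): not NE [P1→C gives 9>3; P2→Q gives 4>0]
(D,Q): NE
(D,R): not NE [P1→B gives 10>9; P2→Q gives 4>0]
(D,S): not NE [P1→A gives 9>7; P2→Q gives 4>3]

PSNE = {(B,R), (C,Q), (D,Q)}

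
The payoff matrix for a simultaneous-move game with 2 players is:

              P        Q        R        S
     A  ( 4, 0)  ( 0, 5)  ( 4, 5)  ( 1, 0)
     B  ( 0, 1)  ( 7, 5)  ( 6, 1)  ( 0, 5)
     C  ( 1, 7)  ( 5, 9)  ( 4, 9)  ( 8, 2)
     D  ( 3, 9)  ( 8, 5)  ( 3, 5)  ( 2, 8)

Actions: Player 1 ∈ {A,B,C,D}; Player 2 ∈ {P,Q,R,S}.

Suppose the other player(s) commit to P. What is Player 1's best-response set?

P1 best: {A}

u_1(A vs P) = 4
u_1(B vs P) = 0
u_1(C vs P) = 1
u_1(D vs P) = 3
max payoff 4 at {A}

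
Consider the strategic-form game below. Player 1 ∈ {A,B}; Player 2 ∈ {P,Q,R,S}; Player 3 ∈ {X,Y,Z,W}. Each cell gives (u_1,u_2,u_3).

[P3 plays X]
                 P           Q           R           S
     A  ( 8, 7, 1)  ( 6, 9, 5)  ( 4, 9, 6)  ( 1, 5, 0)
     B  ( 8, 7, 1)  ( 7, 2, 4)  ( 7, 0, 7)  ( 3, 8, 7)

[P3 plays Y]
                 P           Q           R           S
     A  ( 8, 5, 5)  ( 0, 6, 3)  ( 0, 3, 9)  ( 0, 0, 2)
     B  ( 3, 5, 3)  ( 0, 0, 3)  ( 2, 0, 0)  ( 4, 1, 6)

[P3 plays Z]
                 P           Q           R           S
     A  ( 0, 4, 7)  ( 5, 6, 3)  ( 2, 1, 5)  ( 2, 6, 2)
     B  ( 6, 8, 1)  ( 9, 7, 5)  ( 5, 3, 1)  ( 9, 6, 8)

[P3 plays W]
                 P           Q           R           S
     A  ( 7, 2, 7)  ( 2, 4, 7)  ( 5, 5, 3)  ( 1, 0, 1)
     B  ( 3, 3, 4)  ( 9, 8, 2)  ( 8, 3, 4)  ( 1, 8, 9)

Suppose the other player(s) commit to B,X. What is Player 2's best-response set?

BR_2 = {S}

u_2(P vs B,X) = 7
u_2(Q vs B,X) = 2
u_2(R vs B,X) = 0
u_2(S vs B,X) = 8
max payoff 8 at {S}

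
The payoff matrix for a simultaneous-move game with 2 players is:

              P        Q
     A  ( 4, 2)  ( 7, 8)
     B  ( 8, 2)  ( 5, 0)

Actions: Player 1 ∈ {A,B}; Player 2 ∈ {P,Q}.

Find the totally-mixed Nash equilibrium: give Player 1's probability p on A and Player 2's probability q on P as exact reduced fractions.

(p,q) = (1/4, 1/3)

P1 indiff ⇒ q·4+(1-q)·7 = q·8+(1-q)·5 ⇒ q(-4) = (1-q)(-2) ⇒ q = 1/3
P2 indiff ⇒ p·2+(1-p)·2 = p·8+(1-p)·0 ⇒ p(-6) = (1-p)(-2) ⇒ p = 1/4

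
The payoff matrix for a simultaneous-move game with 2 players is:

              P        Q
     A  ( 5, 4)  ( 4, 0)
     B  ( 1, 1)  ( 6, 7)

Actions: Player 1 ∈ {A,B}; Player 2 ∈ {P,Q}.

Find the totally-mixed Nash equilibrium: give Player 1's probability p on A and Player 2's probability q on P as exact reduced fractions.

p=3/5, q=1/3

P1 indiff ⇒ q·5+(1-q)·4 = q·1+(1-q)·6 ⇒ q(4) = (1-q)(2) ⇒ q = 1/3
P2 indiff ⇒ p·4+(1-p)·1 = p·0+(1-p)·7 ⇒ p(4) = (1-p)(6) ⇒ p = 3/5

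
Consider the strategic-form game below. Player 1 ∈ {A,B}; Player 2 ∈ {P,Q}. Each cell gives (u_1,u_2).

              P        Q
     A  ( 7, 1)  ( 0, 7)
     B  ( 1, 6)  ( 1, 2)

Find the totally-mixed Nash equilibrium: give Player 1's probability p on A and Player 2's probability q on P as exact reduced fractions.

P1 mixes 2/5 on A; P2 mixes 1/7 on P

P1 indiff ⇒ q·7+(1-q)·0 = q·1+(1-q)·1 ⇒ q(6) = (1-q)(1) ⇒ q = 1/7
P2 indiff ⇒ p·1+(1-p)·6 = p·7+(1-p)·2 ⇒ p(-6) = (1-p)(-4) ⇒ p = 2/5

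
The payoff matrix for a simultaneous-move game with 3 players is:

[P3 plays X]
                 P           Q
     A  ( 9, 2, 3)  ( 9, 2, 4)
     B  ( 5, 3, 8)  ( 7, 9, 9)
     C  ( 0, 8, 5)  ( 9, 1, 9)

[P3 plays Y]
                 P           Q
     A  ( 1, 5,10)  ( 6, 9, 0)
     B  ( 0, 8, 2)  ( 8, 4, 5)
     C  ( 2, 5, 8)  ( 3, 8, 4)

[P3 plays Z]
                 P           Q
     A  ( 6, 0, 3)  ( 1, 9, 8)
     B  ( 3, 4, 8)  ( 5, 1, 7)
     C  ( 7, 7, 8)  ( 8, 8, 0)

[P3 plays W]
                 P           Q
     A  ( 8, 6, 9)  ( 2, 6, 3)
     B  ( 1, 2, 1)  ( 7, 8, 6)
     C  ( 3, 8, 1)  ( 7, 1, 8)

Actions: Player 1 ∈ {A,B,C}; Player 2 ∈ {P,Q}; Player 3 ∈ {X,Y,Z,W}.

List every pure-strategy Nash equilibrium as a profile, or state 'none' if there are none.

(A,P,X): not NE [P3→Y gives 10>3]
(A,P,Y): not NE [P1→C gives 2>1; P2→Q gives 9>5]
(A,P,Z): not NE [P1→C gives 7>6; P2→Q gives 9>0; P3→Y gives 10>3]
(A,P,W): not NE [P3→Y gives 10>9]
(A,Q,X): not NE [P3→Z gives 8>4]
(A,Q,Y): not NE [P1→B gives 8>6; P3→Z gives 8>0]
(A,Q,Z): not NE [P1→C gives 8>1]
(A,Q,W): not NE [P1→C gives 7>2; P3→Z gives 8>3]
(B,P,X): not NE [P1→A gives 9>5; P2→Q gives 9>3]
(B,P,Y): not NE [P1→C gives 2>0; P3→Z gives 8>2]
(B,P,Z): not NE [P1→C gives 7>3]
(B,P,W): not NE [P1→A gives 8>1; P2→Q gives 8>2; P3→Z gives 8>1]
(B,Q,X): not NE [P1→C gives 9>7]
(B,Q,Y): not NE [P2→P gives 8>4; P3→X gives 9>5]
(B,Q,Z): not NE [P1→C gives 8>5; P2→P gives 4>1; P3→X gives 9>7]
(B,Q,W): not NE [P3→X gives 9>6]
(C,P,X): not NE [P1→A gives 9>0; P3→Z gives 8>5]
(C,P,Y): not NE [P2→Q gives 8>5]
(C,P,Z): not NE [P2→Q gives 8>7]
(C,P,W): not NE [P1→A gives 8>3; P3→Z gives 8>1]
(C,Q,X): not NE [P2→P gives 8>1]
(C,Q,Y): not NE [P1→B gives 8>3; P3→X gives 9>4]
(C,Q,Z): not NE [P3→X gives 9>0]
(C,Q,W): not NE [P2→P gives 8>1; P3→X gives 9>8]

Equilibria: none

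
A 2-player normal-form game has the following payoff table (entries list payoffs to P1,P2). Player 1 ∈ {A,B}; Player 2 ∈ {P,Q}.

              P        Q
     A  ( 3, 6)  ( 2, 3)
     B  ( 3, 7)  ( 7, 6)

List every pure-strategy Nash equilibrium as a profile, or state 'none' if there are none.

(A,P): NE
(A,Q): not NE [P1→B gives 7>2; P2→P gives 6>3]
(B,P): NE
(B,Q): not NE [P2→P gives 7>6]

NE set: (A,P), (B,P)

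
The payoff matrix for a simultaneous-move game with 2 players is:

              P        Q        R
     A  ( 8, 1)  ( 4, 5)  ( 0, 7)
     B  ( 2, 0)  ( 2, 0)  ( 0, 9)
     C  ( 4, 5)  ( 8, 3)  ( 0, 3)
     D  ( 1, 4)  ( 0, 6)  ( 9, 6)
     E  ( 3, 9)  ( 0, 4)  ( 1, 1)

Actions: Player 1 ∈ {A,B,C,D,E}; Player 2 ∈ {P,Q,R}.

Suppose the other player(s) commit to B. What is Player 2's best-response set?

BR_2 = {R}

u_2(P vs B) = 0
u_2(Q vs B) = 0
u_2(R vs B) = 9
max payoff 9 at {R}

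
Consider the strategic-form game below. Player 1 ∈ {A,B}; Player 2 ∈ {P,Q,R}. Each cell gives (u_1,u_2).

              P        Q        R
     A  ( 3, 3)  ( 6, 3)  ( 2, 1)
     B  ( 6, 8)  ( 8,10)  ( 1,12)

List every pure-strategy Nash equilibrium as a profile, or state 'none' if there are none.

(A,P): not NE [P1→B gives 6>3]
(A,Q): not NE [P1→B gives 8>6]
(A,R): not NE [P2→Q gives 3>1]
(B,P): not NE [P2→R gives 12>8]
(B,Q): not NE [P2→R gives 12>10]
(B,R): not NE [P1→A gives 2>1]

Equilibria: none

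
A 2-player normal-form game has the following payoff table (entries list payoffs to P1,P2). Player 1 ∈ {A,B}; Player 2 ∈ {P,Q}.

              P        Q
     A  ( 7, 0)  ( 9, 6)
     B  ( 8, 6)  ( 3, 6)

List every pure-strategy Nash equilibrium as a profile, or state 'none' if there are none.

(A,P): not NE [P1→B gives 8>7; P2→Q gives 6>0]
(A,Q): NE
(B,P): NE
(B,Q): not NE [P1→A gives 9>3]

PSNE = {(A,Q), (B,P)}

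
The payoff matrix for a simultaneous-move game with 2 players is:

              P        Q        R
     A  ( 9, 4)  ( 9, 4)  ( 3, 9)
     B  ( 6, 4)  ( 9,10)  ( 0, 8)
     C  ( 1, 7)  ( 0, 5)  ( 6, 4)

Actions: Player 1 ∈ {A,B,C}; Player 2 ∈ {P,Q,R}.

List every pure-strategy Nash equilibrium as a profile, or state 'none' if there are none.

Nash profiles: (B,Q)

(A,P): not NE [P2→R gives 9>4]
(A,Q): not NE [P2→R gives 9>4]
(A,R): not NE [P1→C gives 6>3]
(B,P): not NE [P1→A gives 9>6; P2→Q gives 10>4]
(B,Q): NE
(B,R): not NE [P1→C gives 6>0; P2→Q gives 10>8]
(C,P): not NE [P1→A gives 9>1]
(C,Q): not NE [P1→B gives 9>0; P2→P gives 7>5]
(C,R): not NE [P2→P gives 7>4]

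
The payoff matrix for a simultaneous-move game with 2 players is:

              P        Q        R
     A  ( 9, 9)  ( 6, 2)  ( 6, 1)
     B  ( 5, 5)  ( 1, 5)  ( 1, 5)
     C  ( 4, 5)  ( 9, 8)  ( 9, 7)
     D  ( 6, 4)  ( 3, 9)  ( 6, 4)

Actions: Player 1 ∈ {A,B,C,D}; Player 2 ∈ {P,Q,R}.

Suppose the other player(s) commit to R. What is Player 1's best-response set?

u_1(A vs R) = 6
u_1(B vs R) = 1
u_1(C vs R) = 9
u_1(D vs R) = 6
max payoff 9 at {C}

argmax u_1 = {C}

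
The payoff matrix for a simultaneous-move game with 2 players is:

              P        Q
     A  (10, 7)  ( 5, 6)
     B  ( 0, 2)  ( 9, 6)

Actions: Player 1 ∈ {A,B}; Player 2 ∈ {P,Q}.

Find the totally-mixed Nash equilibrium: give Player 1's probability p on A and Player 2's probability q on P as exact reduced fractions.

P1 indiff ⇒ q·10+(1-q)·5 = q·0+(1-q)·9 ⇒ q(10) = (1-q)(4) ⇒ q = 2/7
P2 indiff ⇒ p·7+(1-p)·2 = p·6+(1-p)·6 ⇒ p(1) = (1-p)(4) ⇒ p = 4/5

P1 mixes 4/5 on A; P2 mixes 2/7 on P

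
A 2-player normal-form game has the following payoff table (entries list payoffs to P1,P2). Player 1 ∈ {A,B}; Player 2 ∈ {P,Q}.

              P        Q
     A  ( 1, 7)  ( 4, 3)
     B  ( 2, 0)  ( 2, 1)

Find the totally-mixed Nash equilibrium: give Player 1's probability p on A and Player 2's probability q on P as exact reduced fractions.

P1 indiff ⇒ q·1+(1-q)·4 = q·2+(1-q)·2 ⇒ q(-1) = (1-q)(-2) ⇒ q = 2/3
P2 indiff ⇒ p·7+(1-p)·0 = p·3+(1-p)·1 ⇒ p(4) = (1-p)(1) ⇒ p = 1/5

P1 mixes 1/5 on A; P2 mixes 2/3 on P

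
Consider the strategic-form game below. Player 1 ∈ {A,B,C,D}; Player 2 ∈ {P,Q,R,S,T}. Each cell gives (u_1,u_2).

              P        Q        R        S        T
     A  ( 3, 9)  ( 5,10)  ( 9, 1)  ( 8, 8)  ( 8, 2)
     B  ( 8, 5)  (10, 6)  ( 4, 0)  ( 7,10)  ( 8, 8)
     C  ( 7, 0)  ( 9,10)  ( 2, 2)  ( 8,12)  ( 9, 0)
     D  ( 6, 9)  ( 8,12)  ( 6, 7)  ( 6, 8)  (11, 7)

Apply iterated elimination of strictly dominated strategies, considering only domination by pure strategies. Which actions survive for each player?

P2 drop P (Q beats it: A:10>9 B:6>5 C:10>0 D:12>9)
P2 drop R (Q beats it: A:10>1 B:6>0 C:10>2 D:12>7)
P2 drop T (S beats it: A:8>2 B:10>8 C:12>0 D:8>7)
P1 drop D (B beats it: Q:10>8 S:7>6)
P1→{A,B,C} P2→{Q,S}

Remaining: P1:{A,B,C} P2:{Q,S}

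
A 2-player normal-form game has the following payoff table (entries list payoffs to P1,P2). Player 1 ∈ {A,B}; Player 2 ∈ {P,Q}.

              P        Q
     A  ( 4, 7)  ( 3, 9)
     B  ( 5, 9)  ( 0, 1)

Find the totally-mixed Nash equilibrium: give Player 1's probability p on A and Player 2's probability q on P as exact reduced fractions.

p=4/5, q=3/4

P1 indiff ⇒ q·4+(1-q)·3 = q·5+(1-q)·0 ⇒ q(-1) = (1-q)(-3) ⇒ q = 3/4
P2 indiff ⇒ p·7+(1-p)·9 = p·9+(1-p)·1 ⇒ p(-2) = (1-p)(-8) ⇒ p = 4/5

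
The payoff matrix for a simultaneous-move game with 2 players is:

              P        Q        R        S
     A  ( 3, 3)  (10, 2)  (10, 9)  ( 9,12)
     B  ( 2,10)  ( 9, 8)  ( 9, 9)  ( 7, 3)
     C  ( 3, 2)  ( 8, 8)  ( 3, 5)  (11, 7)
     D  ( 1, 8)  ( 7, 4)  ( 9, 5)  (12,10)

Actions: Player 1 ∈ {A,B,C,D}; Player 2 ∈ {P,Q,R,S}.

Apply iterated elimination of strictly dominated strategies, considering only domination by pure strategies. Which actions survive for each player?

Remaining: P1:{A,C,D} P2:{Q,S}

P1 drop B (A beats it: P:3>2 Q:10>9 R:10>9 S:9>7)
P2 drop P (S beats it: A:12>3 C:7>2 D:10>8)
P2 drop R (S beats it: A:12>9 C:7>5 D:10>5)
P1→{A,C,D} P2→{Q,S}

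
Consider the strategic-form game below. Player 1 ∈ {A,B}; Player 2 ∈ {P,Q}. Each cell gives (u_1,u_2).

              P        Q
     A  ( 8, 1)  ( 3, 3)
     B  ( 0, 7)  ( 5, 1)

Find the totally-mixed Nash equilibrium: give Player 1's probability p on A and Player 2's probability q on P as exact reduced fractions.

(p,q) = (3/4, 1/5)

P1 indiff ⇒ q·8+(1-q)·3 = q·0+(1-q)·5 ⇒ q(8) = (1-q)(2) ⇒ q = 1/5
P2 indiff ⇒ p·1+(1-p)·7 = p·3+(1-p)·1 ⇒ p(-2) = (1-p)(-6) ⇒ p = 3/4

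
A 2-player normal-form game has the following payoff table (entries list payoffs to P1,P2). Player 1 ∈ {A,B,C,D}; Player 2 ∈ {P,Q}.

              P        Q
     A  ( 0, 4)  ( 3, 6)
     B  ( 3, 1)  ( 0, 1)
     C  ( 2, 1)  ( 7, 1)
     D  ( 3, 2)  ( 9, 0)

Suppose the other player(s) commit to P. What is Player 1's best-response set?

u_1(A vs P) = 0
u_1(B vs P) = 3
u_1(C vs P) = 2
u_1(D vs P) = 3
max payoff 3 at {B,D}

P1 best: {B,D}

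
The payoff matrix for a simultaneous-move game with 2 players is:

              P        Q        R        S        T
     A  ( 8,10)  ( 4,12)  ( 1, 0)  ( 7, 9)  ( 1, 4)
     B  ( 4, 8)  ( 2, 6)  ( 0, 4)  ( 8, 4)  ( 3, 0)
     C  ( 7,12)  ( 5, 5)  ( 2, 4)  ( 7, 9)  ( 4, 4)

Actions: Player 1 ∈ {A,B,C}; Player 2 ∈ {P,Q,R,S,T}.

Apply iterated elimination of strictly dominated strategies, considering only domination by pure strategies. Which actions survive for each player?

Survivors P1:{A,C} P2:{P,Q}

P2 drop R (P beats it: A:10>0 B:8>4 C:12>4)
P2 drop S (P beats it: A:10>9 B:8>4 C:12>9)
P1 drop B (C beats it: P:7>4 Q:5>2 T:4>3)
P2 drop T (P beats it: A:10>4 C:12>4)
P1→{A,C} P2→{P,Q}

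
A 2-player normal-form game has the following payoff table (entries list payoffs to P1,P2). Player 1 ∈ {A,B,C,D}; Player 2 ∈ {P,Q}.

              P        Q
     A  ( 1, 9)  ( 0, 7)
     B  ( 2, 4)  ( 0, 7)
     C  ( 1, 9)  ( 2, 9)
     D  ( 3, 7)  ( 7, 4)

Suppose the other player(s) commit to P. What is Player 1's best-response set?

P1 best: {D}

u_1(A vs P) = 1
u_1(B vs P) = 2
u_1(C vs P) = 1
u_1(D vs P) = 3
max payoff 3 at {D}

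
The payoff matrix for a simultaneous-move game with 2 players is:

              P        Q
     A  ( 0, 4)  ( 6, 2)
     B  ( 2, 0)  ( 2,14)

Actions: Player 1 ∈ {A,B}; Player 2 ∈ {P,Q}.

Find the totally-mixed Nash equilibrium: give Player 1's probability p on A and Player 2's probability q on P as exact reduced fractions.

P1 mixes 7/8 on A; P2 mixes 2/3 on P

P1 indiff ⇒ q·0+(1-q)·6 = q·2+(1-q)·2 ⇒ q(-2) = (1-q)(-4) ⇒ q = 2/3
P2 indiff ⇒ p·4+(1-p)·0 = p·2+(1-p)·14 ⇒ p(2) = (1-p)(14) ⇒ p = 7/8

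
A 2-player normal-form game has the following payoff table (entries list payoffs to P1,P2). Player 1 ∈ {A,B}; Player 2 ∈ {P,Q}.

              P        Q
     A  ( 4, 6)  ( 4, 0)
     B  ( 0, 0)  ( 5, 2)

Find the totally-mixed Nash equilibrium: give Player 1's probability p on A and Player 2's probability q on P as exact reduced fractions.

p=1/4, q=1/5

P1 indiff ⇒ q·4+(1-q)·4 = q·0+(1-q)·5 ⇒ q(4) = (1-q)(1) ⇒ q = 1/5
P2 indiff ⇒ p·6+(1-p)·0 = p·0+(1-p)·2 ⇒ p(6) = (1-p)(2) ⇒ p = 1/4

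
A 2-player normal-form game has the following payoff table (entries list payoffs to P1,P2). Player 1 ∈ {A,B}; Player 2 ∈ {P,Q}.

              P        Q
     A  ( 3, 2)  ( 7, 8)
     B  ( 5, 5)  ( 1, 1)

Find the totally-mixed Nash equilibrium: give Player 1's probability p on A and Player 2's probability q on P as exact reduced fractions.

P1 indiff ⇒ q·3+(1-q)·7 = q·5+(1-q)·1 ⇒ q(-2) = (1-q)(-6) ⇒ q = 3/4
P2 indiff ⇒ p·2+(1-p)·5 = p·8+(1-p)·1 ⇒ p(-6) = (1-p)(-4) ⇒ p = 2/5

(p,q) = (2/5, 3/4)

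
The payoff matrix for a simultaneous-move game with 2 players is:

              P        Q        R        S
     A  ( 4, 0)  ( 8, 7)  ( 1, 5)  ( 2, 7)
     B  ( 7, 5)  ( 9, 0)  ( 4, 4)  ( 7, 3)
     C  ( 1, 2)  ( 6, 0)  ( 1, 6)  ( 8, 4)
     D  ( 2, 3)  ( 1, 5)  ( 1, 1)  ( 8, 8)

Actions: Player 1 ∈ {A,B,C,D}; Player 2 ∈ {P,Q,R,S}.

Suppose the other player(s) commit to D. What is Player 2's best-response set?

u_2(P vs D) = 3
u_2(Q vs D) = 5
u_2(R vs D) = 1
u_2(S vs D) = 8
max payoff 8 at {S}

P2 best: {S}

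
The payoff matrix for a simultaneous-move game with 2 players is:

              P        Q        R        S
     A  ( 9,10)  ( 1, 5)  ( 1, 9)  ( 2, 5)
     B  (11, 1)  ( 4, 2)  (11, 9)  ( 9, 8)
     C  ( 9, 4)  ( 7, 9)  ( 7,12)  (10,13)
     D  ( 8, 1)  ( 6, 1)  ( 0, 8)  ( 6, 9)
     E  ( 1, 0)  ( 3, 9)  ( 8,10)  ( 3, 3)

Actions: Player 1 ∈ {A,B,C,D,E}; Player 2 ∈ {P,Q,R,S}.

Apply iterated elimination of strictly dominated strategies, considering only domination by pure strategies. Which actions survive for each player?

IESDS → P1:{B,C} P2:{R,S}

P1 drop A (B beats it: P:11>9 Q:4>1 R:11>1 S:9>2)
P1 drop D (C beats it: P:9>8 Q:7>6 R:7>0 S:10>6)
P1 drop E (B beats it: P:11>1 Q:4>3 R:11>8 S:9>3)
P2 drop P (Q beats it: B:2>1 C:9>4)
P2 drop Q (R beats it: B:9>2 C:12>9)
P1→{B,C} P2→{R,S}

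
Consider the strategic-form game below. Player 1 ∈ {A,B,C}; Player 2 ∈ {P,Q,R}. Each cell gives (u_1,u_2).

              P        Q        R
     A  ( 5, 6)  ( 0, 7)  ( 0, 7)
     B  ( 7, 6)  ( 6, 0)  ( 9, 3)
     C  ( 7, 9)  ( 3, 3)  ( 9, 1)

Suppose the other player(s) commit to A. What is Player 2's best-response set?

argmax u_2 = {Q,R}

u_2(P vs A) = 6
u_2(Q vs A) = 7
u_2(R vs A) = 7
max payoff 7 at {Q,R}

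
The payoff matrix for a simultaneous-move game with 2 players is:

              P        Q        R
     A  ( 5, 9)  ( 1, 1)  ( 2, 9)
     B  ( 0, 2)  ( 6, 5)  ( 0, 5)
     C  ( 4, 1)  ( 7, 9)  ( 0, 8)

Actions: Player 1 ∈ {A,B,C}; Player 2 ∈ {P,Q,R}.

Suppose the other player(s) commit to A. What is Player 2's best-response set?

argmax u_2 = {P,R}

u_2(P vs A) = 9
u_2(Q vs A) = 1
u_2(R vs A) = 9
max payoff 9 at {P,R}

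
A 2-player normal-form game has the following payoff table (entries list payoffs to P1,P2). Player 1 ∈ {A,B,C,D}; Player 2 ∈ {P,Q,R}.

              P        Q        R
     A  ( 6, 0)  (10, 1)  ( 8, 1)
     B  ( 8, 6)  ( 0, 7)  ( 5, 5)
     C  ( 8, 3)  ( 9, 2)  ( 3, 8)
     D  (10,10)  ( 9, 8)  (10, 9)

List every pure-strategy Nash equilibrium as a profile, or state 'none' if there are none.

NE set: (A,Q), (D,P)

(A,P): not NE [P1→D gives 10>6; P2→R gives 1>0]
(A,Q): NE
(A,R): not NE [P1→D gives 10>8]
(B,P): not NE [P1→D gives 10>8; P2→Q gives 7>6]
(B,Q): not NE [P1→A gives 10>0]
(B,R): not NE [P1→D gives 10>5; P2→Q gives 7>5]
(C,P): not NE [P1→D gives 10>8; P2→R gives 8>3]
(C,Q): not NE [P1→A gives 10>9; P2→R gives 8>2]
(C,R): not NE [P1→D gives 10>3]
(D,P): NE
(D,Q): not NE [P1→A gives 10>9; P2→P gives 10>8]
(D,R): not NE [P2→P gives 10>9]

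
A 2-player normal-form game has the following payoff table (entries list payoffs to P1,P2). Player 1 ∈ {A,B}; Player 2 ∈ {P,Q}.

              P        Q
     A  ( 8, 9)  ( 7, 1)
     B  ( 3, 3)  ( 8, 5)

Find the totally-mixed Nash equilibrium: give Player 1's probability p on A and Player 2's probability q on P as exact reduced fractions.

P1 indiff ⇒ q·8+(1-q)·7 = q·3+(1-q)·8 ⇒ q(5) = (1-q)(1) ⇒ q = 1/6
P2 indiff ⇒ p·9+(1-p)·3 = p·1+(1-p)·5 ⇒ p(8) = (1-p)(2) ⇒ p = 1/5

p=1/5, q=1/6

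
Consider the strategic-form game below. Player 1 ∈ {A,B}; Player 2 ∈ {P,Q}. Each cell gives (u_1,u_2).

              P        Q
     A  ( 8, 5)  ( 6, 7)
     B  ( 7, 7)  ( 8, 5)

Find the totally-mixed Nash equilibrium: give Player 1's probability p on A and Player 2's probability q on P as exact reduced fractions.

P1 indiff ⇒ q·8+(1-q)·6 = q·7+(1-q)·8 ⇒ q(1) = (1-q)(2) ⇒ q = 2/3
P2 indiff ⇒ p·5+(1-p)·7 = p·7+(1-p)·5 ⇒ p(-2) = (1-p)(-2) ⇒ p = 1/2

p=1/2, q=2/3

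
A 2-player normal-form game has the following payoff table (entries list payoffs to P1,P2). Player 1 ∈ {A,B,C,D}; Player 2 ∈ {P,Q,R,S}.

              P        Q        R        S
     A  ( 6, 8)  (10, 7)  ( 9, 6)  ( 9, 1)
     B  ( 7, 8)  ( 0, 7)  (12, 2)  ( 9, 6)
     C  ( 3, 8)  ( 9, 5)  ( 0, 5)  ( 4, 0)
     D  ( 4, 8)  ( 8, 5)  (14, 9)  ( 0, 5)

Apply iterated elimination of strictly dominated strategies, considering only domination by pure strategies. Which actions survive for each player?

P1 drop C (A beats it: P:6>3 Q:10>9 R:9>0 S:9>4)
P2 drop Q (P beats it: A:8>7 B:8>7 D:8>5)
P2 drop S (P beats it: A:8>1 B:8>6 D:8>5)
P1 drop A (B beats it: P:7>6 R:12>9)
P1→{B,D} P2→{P,R}

Survivors P1:{B,D} P2:{P,R}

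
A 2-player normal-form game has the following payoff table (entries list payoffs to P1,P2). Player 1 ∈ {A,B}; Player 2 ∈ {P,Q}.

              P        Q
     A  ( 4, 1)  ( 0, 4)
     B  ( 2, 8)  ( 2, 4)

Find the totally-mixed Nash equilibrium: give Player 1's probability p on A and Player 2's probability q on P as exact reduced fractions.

P1 indiff ⇒ q·4+(1-q)·0 = q·2+(1-q)·2 ⇒ q(2) = (1-q)(2) ⇒ q = 1/2
P2 indiff ⇒ p·1+(1-p)·8 = p·4+(1-p)·4 ⇒ p(-3) = (1-p)(-4) ⇒ p = 4/7

P1 mixes 4/7 on A; P2 mixes 1/2 on P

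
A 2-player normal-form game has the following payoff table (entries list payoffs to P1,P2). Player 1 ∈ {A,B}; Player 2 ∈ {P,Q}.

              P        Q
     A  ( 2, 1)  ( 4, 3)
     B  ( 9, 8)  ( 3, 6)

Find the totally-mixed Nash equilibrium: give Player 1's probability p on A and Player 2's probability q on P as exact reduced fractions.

P1 indiff ⇒ q·2+(1-q)·4 = q·9+(1-q)·3 ⇒ q(-7) = (1-q)(-1) ⇒ q = 1/8
P2 indiff ⇒ p·1+(1-p)·8 = p·3+(1-p)·6 ⇒ p(-2) = (1-p)(-2) ⇒ p = 1/2

p=1/2, q=1/8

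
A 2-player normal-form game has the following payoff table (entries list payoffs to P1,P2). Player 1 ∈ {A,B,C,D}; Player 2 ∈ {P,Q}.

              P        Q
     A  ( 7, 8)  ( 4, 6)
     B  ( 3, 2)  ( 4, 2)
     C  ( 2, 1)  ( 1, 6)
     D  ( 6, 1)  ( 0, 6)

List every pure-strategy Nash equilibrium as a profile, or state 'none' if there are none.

Nash profiles: (A,P), (B,Q)

(A,P): NE
(A,Q): not NE [P2→P gives 8>6]
(B,P): not NE [P1→A gives 7>3]
(B,Q): NE
(C,P): not NE [P1→A gives 7>2; P2→Q gives 6>1]
(C,Q): not NE [P1→B gives 4>1]
(D,P): not NE [P1→A gives 7>6; P2→Q gives 6>1]
(D,Q): not NE [P1→B gives 4>0]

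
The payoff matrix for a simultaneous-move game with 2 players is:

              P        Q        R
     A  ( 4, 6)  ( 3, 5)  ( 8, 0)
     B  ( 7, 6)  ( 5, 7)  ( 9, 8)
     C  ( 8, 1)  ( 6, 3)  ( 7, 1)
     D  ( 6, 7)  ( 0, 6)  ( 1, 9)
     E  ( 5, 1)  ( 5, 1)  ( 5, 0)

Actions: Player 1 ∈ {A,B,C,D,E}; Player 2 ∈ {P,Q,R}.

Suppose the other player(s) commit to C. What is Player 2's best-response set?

P2 best: {Q}

u_2(P vs C) = 1
u_2(Q vs C) = 3
u_2(R vs C) = 1
max payoff 3 at {Q}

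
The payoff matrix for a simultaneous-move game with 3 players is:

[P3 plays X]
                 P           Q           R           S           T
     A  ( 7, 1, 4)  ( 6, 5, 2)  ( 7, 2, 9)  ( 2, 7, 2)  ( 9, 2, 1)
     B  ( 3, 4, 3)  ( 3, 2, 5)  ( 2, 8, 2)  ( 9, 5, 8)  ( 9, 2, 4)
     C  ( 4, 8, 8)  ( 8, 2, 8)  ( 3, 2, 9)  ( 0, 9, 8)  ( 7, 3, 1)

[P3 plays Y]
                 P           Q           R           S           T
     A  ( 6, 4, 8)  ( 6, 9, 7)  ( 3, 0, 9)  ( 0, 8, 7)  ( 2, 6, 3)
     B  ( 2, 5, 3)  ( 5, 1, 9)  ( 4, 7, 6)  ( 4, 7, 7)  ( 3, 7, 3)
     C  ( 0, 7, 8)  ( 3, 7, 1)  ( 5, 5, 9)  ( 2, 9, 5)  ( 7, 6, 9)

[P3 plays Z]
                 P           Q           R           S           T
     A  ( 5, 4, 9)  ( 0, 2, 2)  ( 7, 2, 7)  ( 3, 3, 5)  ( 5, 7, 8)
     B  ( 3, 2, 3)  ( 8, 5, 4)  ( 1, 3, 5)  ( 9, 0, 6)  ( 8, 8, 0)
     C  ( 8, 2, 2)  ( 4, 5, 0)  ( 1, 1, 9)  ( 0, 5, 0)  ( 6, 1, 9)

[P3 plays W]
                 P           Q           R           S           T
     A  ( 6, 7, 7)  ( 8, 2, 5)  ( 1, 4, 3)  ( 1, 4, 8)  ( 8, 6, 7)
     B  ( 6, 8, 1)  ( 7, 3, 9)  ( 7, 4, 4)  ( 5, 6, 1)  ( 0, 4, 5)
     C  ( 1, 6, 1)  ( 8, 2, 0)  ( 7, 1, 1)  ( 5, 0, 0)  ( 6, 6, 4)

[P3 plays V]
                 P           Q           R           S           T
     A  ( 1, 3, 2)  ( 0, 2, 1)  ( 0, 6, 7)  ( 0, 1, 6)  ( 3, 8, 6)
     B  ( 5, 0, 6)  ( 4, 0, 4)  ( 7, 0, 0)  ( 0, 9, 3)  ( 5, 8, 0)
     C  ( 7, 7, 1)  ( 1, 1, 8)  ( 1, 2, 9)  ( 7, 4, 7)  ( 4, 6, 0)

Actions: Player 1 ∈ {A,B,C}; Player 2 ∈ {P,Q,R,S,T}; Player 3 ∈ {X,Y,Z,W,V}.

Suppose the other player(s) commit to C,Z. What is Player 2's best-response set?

BR_2 = {Q,S}

u_2(P vs C,Z) = 2
u_2(Q vs C,Z) = 5
u_2(R vs C,Z) = 1
u_2(S vs C,Z) = 5
u_2(T vs C,Z) = 1
max payoff 5 at {Q,S}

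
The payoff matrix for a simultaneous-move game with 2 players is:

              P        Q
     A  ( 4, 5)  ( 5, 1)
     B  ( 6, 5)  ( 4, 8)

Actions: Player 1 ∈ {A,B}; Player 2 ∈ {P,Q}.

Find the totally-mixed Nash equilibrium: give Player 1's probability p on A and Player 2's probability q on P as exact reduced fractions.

P1 indiff ⇒ q·4+(1-q)·5 = q·6+(1-q)·4 ⇒ q(-2) = (1-q)(-1) ⇒ q = 1/3
P2 indiff ⇒ p·5+(1-p)·5 = p·1+(1-p)·8 ⇒ p(4) = (1-p)(3) ⇒ p = 3/7

P1 mixes 3/7 on A; P2 mixes 1/3 on P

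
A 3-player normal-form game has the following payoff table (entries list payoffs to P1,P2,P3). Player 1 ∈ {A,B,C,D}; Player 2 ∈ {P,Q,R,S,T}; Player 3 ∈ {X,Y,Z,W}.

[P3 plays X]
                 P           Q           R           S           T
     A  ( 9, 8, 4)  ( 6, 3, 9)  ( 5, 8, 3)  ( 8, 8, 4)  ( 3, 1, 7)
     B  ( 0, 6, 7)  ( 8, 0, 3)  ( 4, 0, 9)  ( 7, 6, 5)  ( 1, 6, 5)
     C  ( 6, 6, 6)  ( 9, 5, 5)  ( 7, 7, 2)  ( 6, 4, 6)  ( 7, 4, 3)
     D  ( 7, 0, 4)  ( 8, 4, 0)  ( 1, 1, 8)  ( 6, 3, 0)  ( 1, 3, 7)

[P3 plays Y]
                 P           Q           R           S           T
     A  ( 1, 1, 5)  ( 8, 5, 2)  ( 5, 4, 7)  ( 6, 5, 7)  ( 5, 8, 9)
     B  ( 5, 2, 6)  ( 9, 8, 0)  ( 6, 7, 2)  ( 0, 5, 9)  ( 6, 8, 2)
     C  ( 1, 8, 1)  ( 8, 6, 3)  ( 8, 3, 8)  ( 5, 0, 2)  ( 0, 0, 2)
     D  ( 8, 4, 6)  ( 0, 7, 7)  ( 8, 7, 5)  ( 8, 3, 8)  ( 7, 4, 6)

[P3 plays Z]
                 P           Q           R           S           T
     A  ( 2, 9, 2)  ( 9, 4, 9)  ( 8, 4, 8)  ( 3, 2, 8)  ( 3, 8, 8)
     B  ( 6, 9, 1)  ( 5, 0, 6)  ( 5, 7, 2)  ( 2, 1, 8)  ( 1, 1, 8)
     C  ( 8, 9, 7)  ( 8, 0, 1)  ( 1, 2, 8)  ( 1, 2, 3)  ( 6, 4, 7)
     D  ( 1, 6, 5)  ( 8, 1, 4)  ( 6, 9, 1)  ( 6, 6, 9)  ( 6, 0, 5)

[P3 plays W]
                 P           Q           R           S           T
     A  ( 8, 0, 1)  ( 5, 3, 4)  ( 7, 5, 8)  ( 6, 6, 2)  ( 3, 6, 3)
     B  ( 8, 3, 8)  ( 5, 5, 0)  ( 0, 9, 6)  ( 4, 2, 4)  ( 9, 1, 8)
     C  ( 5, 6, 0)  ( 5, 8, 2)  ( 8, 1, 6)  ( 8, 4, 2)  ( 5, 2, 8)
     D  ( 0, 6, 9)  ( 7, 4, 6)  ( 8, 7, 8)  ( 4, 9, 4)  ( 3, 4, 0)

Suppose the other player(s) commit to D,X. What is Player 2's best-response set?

BR_2 = {Q}

u_2(P vs D,X) = 0
u_2(Q vs D,X) = 4
u_2(R vs D,X) = 1
u_2(S vs D,X) = 3
u_2(T vs D,X) = 3
max payoff 4 at {Q}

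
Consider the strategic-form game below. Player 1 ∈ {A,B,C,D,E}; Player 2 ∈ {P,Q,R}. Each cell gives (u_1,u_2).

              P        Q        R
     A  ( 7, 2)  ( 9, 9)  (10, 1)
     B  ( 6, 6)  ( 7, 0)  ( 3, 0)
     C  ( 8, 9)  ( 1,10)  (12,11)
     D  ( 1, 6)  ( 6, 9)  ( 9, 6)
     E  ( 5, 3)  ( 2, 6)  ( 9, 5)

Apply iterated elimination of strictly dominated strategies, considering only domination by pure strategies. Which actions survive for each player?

Survivors P1:{A,C} P2:{Q,R}

P1 drop B (A beats it: P:7>6 Q:9>7 R:10>3)
P1 drop D (A beats it: P:7>1 Q:9>6 R:10>9)
P1 drop E (A beats it: P:7>5 Q:9>2 R:10>9)
P2 drop P (Q beats it: A:9>2 C:10>9)
P1→{A,C} P2→{Q,R}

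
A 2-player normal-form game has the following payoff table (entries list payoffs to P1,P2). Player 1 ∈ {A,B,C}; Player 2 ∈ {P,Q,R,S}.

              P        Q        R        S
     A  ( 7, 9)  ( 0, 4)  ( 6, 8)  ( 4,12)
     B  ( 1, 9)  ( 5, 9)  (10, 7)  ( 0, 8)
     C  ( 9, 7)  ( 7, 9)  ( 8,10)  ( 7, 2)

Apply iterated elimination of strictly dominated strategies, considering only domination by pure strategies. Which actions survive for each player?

P1 drop A (C beats it: P:9>7 Q:7>0 R:8>6 S:7>4)
P2 drop S (P beats it: B:9>8 C:7>2)
P1→{B,C} P2→{P,Q,R}

Remaining: P1:{B,C} P2:{P,Q,R}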